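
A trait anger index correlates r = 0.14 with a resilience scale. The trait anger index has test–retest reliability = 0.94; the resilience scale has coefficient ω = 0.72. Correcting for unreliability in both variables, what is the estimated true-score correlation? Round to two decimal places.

0.17

r_true = r_obs / √(r_xx · r_yy) = 0.14 / √(0.94 × 0.72) = 0.14 / √0.6768 = 0.14 / 0.8227 ≈ 0.17.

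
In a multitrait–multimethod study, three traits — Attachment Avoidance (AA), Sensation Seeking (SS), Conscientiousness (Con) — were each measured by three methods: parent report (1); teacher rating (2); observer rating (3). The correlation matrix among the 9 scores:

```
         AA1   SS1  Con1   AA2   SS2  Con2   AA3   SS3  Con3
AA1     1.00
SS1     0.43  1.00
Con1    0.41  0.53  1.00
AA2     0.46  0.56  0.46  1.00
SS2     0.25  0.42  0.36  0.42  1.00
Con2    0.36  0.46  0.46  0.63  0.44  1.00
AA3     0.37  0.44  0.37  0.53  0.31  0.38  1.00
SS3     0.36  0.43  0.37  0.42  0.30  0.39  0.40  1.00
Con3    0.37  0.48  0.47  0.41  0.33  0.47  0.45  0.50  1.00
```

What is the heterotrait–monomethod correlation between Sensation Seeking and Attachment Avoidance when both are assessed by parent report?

0.43

Different traits, same method: r(SS1, AA1) = 0.43.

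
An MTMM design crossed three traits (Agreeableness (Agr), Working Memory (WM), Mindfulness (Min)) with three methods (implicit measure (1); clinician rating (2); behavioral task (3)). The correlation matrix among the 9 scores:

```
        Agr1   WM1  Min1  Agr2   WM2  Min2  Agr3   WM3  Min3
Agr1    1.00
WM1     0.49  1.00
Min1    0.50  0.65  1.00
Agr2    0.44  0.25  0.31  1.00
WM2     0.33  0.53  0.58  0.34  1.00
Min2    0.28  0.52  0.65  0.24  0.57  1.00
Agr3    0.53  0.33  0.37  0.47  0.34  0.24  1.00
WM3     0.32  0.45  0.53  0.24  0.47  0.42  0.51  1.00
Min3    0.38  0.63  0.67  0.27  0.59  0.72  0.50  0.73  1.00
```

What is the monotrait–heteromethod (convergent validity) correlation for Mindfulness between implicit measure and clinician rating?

0.65

Same trait (Min), different methods: r(Min1, Min2) = 0.65.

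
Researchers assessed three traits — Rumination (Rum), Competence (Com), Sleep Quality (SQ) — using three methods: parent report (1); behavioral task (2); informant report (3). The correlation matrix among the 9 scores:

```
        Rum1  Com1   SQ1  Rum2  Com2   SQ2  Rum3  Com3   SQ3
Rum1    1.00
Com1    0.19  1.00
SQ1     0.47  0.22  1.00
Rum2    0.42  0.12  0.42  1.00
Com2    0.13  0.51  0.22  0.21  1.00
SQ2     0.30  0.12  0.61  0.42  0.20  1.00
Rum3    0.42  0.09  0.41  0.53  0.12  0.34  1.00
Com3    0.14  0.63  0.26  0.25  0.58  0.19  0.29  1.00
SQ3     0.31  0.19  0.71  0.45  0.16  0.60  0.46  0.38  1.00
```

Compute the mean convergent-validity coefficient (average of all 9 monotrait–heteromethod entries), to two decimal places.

0.56

Convergent values: 0.42, 0.42, 0.53, 0.51, 0.63, 0.58, 0.61, 0.71, 0.60; mean = 5.01/9 = 0.56.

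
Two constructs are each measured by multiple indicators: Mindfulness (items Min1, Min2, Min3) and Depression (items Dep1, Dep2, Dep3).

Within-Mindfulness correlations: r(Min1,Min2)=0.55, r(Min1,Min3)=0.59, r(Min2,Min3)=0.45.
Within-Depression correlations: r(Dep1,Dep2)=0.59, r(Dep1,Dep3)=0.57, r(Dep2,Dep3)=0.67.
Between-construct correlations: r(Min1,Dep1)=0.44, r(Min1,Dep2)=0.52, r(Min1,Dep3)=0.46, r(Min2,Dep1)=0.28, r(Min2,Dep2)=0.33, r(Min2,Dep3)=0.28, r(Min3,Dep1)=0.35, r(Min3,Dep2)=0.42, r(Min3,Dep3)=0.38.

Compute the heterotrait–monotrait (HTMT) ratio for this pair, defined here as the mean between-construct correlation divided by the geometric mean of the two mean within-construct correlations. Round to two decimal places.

0.68

Mean heterotrait r = 3.46/9 = 0.3844.
Mean within-Min = 1.59/3 = 0.5300; mean within-Dep = 1.83/3 = 0.6100.
Geometric mean = √(0.5300 × 0.6100) = 0.5686.
HTMT = 0.3844 / 0.5686 = 0.68.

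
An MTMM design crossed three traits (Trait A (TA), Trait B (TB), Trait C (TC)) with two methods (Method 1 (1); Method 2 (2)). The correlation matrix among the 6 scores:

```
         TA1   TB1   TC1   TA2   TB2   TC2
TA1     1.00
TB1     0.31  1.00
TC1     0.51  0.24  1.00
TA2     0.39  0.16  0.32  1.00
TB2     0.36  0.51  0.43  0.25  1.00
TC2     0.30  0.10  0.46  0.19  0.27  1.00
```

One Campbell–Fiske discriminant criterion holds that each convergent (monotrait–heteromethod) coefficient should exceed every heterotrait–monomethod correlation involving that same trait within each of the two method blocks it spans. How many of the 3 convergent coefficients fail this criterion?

2

Checking each validity diagonal entry against its comparison values:
TA (methods 1·2): 0.39 vs {0.31, 0.25, 0.51, 0.19} → fail.
TB (methods 1·2): 0.51 vs {0.31, 0.25, 0.24, 0.27} → pass.
TC (methods 1·2): 0.46 vs {0.51, 0.19, 0.24, 0.27} → fail.
2 of 3 fail.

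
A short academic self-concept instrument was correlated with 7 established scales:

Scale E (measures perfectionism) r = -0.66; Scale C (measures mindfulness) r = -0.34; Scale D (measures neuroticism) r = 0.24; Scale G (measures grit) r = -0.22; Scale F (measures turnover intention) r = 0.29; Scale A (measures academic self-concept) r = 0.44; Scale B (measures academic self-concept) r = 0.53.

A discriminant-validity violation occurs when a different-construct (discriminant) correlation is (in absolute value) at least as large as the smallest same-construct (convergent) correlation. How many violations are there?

1

Convergent (same construct = academic self-concept): Scale A, Scale B.
Smallest convergent = 0.44. Discriminant |r|: 0.66, 0.34, 0.24, 0.22, 0.29; count ≥ 0.44 → 1.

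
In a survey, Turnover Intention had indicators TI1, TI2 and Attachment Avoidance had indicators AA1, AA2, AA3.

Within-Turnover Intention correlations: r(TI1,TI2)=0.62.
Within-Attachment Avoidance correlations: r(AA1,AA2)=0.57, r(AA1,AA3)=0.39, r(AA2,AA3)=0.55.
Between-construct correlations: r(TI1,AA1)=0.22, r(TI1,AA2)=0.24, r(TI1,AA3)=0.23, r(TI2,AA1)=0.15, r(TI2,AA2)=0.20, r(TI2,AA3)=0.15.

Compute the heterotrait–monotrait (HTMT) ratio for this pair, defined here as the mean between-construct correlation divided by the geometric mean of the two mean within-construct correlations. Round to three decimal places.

Mean between = 1.19/6 = 0.1983.
Mean within-TI = 0.62/1 = 0.6200; mean within-AA = 1.51/3 = 0.5033.
Geometric mean = √(0.6200 × 0.5033) = 0.5586.
HTMT = 0.1983 / 0.5586 = 0.355.

0.355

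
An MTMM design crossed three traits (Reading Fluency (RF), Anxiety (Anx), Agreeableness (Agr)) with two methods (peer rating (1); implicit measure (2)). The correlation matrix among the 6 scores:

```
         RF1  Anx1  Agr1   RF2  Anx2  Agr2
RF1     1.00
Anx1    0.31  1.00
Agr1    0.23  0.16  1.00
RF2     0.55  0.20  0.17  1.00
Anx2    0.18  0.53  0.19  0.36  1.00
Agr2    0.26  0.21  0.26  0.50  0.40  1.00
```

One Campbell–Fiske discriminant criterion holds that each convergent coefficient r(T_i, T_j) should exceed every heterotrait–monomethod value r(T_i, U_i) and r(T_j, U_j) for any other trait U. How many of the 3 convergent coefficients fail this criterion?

1

Each convergent coefficient versus the relevant comparison correlations:
RF (methods 1·2): 0.55 vs {0.31, 0.36, 0.23, 0.50} → pass.
Anx (methods 1·2): 0.53 vs {0.31, 0.36, 0.16, 0.40} → pass.
Agr (methods 1·2): 0.26 vs {0.23, 0.50, 0.16, 0.40} → fail.
1 of 3 fail.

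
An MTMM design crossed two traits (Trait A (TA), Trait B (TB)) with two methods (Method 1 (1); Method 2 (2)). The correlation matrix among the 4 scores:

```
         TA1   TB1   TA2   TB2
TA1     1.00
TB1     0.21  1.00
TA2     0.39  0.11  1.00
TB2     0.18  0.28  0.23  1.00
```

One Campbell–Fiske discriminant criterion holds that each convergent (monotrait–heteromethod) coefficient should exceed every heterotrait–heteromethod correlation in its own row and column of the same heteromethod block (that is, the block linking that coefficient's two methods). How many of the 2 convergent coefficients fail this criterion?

Each convergent coefficient versus the relevant comparison correlations:
TA (methods 1·2): 0.39 vs {0.18, 0.11} → pass.
TB (methods 1·2): 0.28 vs {0.11, 0.18} → pass.
0 of 2 fail.

0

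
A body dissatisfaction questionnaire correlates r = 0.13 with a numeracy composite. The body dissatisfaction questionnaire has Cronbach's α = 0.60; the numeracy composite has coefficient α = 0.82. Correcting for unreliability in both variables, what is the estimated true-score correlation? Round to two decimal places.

0.19

r_true = r_obs / √(r_xx · r_yy) = 0.13 / √(0.60 × 0.82) = 0.13 / √0.4920 = 0.13 / 0.7014 ≈ 0.19.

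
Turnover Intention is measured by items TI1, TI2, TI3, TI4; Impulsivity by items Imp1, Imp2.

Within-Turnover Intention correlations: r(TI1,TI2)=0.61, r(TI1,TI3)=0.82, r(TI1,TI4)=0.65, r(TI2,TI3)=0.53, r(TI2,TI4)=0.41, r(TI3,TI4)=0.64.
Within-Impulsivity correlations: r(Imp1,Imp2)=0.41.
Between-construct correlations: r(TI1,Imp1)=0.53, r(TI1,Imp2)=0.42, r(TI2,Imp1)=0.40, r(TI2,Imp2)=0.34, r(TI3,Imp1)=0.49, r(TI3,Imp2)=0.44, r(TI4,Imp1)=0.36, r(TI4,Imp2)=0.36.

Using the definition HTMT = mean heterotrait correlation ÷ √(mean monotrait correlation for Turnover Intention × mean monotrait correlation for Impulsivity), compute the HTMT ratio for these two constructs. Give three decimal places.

0.835

Between-construct mean = 3.34/8 = 0.4175.
Mean within-TI = 3.66/6 = 0.6100; mean within-Imp = 0.41/1 = 0.4100.
Geometric mean = √(0.6100 × 0.4100) = 0.5001.
HTMT = 0.4175 / 0.5001 = 0.835.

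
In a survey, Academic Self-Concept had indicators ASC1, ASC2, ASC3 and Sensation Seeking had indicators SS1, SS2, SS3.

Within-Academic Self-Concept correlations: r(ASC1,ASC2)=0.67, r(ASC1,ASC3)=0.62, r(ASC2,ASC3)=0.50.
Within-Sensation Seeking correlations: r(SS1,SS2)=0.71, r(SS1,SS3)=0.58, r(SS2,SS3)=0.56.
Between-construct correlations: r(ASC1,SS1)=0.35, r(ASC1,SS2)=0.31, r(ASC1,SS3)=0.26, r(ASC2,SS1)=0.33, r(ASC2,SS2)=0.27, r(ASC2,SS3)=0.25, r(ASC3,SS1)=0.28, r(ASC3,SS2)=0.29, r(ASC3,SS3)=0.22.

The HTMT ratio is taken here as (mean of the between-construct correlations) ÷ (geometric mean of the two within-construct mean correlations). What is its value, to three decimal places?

Between-construct mean = 2.56/9 = 0.2844.
Mean within-ASC = 1.79/3 = 0.5967; mean within-SS = 1.85/3 = 0.6167.
Geometric mean = √(0.5967 × 0.6167) = 0.6066.
HTMT = 0.2844 / 0.6066 = 0.469.

0.469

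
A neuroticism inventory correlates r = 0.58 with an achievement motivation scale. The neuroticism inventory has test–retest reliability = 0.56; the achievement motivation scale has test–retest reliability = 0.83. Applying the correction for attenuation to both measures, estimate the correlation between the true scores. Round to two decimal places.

r_true = r_obs / √(r_xx · r_yy) = 0.58 / √(0.56 × 0.83) = 0.58 / √0.4648 = 0.58 / 0.6818 ≈ 0.85.

0.85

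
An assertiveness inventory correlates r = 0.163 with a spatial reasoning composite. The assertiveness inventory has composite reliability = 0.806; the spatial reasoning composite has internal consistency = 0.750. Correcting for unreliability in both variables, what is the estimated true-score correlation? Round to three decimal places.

r_true = r_obs / √(r_xx · r_yy) = 0.163 / √(0.806 × 0.750) = 0.163 / √0.604500 = 0.163 / 0.7775 ≈ 0.210.

0.210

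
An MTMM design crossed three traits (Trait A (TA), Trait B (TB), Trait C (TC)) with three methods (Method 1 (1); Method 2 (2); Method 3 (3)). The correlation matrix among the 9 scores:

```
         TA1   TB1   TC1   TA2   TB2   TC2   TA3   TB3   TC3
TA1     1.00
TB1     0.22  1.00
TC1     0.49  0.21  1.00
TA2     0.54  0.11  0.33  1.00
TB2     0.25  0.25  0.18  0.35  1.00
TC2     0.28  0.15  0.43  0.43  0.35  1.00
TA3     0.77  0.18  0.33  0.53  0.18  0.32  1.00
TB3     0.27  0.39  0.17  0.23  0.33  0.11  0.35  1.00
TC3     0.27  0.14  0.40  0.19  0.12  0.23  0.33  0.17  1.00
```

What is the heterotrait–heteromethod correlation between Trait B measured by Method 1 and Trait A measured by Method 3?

Different traits and methods: r(TB1, TA3) = 0.18.

0.18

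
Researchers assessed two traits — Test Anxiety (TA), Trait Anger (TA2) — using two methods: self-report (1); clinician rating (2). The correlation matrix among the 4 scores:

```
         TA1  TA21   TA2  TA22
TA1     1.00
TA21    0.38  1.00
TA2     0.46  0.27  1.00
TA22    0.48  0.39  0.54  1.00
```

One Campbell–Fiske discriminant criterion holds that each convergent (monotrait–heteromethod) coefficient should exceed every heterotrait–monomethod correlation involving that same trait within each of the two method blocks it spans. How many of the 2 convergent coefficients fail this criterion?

2

Checking each validity diagonal entry against its comparison values:
TA (methods 1·2): 0.46 vs {0.38, 0.54} → fail.
TA2 (methods 1·2): 0.39 vs {0.38, 0.54} → fail.
2 of 2 fail.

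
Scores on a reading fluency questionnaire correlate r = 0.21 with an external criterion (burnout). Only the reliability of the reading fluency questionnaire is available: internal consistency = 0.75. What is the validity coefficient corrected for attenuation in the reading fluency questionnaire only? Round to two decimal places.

Single correction: r_c = r_obs / √r_xx = 0.21 / √0.75 = 0.21 / 0.8660 ≈ 0.24.

0.24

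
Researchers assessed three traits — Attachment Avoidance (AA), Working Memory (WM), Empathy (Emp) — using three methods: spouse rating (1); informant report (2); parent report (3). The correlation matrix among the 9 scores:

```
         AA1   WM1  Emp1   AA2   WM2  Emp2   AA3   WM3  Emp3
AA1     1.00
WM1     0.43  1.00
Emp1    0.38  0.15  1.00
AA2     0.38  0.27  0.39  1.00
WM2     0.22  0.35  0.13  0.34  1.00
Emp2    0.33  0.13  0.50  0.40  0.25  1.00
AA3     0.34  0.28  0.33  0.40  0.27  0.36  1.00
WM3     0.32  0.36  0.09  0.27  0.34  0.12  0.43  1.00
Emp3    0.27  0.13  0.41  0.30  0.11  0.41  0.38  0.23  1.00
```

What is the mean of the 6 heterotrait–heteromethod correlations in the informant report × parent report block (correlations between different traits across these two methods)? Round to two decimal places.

HTHM values (method 2 × method 3): 0.27, 0.30, 0.27, 0.11, 0.36, 0.12; mean = 1.43/6 = 0.24.

0.24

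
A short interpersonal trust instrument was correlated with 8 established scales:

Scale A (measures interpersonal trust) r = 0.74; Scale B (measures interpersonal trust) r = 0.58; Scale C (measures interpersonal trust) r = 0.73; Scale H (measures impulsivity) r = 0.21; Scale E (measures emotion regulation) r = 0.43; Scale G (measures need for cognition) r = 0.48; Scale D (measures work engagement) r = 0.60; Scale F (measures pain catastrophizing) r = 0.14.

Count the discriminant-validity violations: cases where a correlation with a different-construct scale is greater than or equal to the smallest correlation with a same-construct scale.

1

Convergent (same construct = interpersonal trust): Scale A, Scale B, Scale C.
Smallest convergent = 0.58. Discriminant values: 0.21, 0.43, 0.48, 0.60, 0.14; count ≥ 0.58 → 1.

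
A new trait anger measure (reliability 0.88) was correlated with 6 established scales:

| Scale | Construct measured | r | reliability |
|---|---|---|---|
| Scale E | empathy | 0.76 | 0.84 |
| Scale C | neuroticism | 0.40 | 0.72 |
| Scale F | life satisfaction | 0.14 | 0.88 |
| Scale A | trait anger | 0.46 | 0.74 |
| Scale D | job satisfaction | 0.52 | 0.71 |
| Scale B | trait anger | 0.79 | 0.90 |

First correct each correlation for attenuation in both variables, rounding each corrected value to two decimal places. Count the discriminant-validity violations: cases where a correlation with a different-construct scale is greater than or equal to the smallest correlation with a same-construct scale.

2

Disattenuated r (r / √(r_scale · r_new)):
  Scale E (disc): 0.76 / √(0.84·0.88) = 0.88
  Scale C (disc): 0.40 / √(0.72·0.88) = 0.50
  Scale F (disc): 0.14 / √(0.88·0.88) = 0.16
  Scale A (conv): 0.46 / √(0.74·0.88) = 0.57
  Scale D (disc): 0.52 / √(0.71·0.88) = 0.66
  Scale B (conv): 0.79 / √(0.90·0.88) = 0.89
Smallest convergent = 0.57. Discriminant values: 0.88, 0.50, 0.16, 0.66; count ≥ 0.57 → 2.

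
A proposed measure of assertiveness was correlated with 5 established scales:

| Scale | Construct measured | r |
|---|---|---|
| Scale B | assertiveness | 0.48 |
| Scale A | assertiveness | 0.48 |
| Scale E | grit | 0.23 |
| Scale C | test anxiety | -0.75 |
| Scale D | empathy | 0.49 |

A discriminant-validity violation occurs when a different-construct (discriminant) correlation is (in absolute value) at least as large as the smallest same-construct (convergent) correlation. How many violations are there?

2

Convergent (same construct = assertiveness): Scale B, Scale A.
Smallest convergent = 0.48. Discriminant |r|: 0.23, 0.75, 0.49; count ≥ 0.48 → 2.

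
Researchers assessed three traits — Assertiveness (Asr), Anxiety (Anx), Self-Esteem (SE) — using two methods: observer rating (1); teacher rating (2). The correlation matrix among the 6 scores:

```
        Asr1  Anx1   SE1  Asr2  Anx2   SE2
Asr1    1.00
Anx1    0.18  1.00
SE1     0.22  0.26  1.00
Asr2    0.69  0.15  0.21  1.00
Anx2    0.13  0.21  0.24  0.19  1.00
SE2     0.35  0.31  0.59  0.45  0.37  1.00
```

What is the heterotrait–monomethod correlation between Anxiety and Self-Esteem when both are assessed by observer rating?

0.26

Different traits, same method: r(Anx1, SE1) = 0.26.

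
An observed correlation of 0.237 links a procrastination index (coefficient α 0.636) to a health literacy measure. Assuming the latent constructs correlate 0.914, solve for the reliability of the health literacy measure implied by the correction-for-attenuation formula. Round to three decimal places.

0.106

r_true = r_obs / √(r_xx · r_yy) ⇒ 0.914 = 0.237 / √(0.636 · r_yy).
√(0.636 · r_yy) = 0.237 / 0.914 = 0.2593; 0.636 · r_yy = 0.0672; r_yy = 0.0672 / 0.636 ≈ 0.106.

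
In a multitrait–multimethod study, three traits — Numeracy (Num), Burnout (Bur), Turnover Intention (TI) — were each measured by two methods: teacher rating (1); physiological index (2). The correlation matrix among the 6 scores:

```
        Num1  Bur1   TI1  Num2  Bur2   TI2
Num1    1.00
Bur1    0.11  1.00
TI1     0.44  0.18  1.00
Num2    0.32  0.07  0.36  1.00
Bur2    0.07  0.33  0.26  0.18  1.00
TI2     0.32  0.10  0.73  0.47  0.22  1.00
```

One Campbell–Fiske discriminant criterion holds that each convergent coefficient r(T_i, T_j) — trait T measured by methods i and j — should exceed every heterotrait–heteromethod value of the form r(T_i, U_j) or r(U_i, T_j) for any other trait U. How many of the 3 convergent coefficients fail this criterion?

Each convergent coefficient versus the relevant comparison correlations:
Num (methods 1·2): 0.32 vs {0.07, 0.07, 0.32, 0.36} → fail.
Bur (methods 1·2): 0.33 vs {0.07, 0.07, 0.10, 0.26} → pass.
TI (methods 1·2): 0.73 vs {0.36, 0.32, 0.26, 0.10} → pass.
1 of 3 fail.

1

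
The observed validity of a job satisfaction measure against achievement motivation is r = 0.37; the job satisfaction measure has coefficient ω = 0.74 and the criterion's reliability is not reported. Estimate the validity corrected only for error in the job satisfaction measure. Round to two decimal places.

0.43

Single correction: r_c = r_obs / √r_xx = 0.37 / √0.74 = 0.37 / 0.8602 ≈ 0.43.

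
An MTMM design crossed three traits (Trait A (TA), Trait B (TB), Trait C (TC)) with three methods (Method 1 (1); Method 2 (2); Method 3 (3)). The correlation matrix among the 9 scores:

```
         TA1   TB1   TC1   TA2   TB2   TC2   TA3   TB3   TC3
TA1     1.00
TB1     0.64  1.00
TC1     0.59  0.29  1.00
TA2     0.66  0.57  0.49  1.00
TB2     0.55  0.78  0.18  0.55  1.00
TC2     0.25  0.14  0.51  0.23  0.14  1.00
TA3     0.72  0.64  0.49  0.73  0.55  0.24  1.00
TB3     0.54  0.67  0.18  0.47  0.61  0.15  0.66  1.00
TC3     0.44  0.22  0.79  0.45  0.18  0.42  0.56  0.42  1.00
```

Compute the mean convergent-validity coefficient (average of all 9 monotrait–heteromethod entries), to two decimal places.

0.65

Convergent values: 0.66, 0.72, 0.73, 0.78, 0.67, 0.61, 0.51, 0.79, 0.42; mean = 5.89/9 = 0.65.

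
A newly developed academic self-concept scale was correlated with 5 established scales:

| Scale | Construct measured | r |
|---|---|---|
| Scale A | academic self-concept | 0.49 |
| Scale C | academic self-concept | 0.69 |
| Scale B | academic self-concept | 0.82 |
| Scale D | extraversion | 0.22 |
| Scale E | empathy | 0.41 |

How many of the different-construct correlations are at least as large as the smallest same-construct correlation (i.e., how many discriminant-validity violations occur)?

0

Convergent (same construct = academic self-concept): Scale A, Scale C, Scale B.
Smallest convergent = 0.49. Discriminant values: 0.22, 0.41; count ≥ 0.49 → 0.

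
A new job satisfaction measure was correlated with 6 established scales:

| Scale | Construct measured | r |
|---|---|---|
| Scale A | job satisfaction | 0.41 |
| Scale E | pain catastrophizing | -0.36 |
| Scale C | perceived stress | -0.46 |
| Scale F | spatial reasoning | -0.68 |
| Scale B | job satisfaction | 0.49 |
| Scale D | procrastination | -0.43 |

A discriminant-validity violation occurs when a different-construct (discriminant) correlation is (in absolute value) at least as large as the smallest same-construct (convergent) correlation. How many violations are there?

Convergent (same construct = job satisfaction): Scale A, Scale B.
Smallest convergent = 0.41. Discriminant |r|: 0.36, 0.46, 0.68, 0.43; count ≥ 0.41 → 3.

3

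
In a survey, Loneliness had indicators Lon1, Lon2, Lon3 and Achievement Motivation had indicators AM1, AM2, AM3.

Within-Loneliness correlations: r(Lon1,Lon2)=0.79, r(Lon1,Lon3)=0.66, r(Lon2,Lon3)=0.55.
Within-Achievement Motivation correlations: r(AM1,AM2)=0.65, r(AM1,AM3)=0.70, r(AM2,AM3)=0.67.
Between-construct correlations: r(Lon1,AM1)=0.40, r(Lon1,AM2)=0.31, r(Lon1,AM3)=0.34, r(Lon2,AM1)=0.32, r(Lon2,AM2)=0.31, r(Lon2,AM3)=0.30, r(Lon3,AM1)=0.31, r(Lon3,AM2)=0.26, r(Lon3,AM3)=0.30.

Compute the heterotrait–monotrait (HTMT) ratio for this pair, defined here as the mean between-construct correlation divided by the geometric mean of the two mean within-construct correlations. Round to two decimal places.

0.47

Mean heterotrait r = 2.85/9 = 0.3167.
Mean within-Lon = 2.00/3 = 0.6667; mean within-AM = 2.02/3 = 0.6733.
Geometric mean = √(0.6667 × 0.6733) = 0.6700.
HTMT = 0.3167 / 0.6700 = 0.47.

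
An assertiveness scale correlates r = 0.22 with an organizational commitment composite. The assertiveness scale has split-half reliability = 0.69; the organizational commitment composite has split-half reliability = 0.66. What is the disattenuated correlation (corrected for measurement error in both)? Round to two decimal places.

r_true = r_obs / √(r_xx · r_yy) = 0.22 / √(0.69 × 0.66) = 0.22 / √0.4554 = 0.22 / 0.6748 ≈ 0.33.

0.33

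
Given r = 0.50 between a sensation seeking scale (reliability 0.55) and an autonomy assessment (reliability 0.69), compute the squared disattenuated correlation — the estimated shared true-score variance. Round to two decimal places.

0.66

Disattenuated r = 0.50 / √(0.55 × 0.69) = 0.50 / 0.6160 = 0.8117.
Shared true-score variance = 0.8117² = 0.6589 ≈ 0.66.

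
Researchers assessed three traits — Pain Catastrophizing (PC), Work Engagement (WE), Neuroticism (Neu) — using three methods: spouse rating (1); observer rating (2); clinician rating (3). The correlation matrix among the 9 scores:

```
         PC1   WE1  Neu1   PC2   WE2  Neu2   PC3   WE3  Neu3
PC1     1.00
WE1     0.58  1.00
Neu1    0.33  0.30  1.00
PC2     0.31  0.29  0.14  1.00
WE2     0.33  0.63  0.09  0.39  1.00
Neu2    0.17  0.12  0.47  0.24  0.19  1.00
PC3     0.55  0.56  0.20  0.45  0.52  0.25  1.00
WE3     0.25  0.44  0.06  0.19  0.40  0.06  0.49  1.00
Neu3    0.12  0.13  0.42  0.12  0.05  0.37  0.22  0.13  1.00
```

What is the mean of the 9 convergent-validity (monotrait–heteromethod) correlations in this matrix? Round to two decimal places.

Convergent values: 0.31, 0.55, 0.45, 0.63, 0.44, 0.40, 0.47, 0.42, 0.37; mean = 4.04/9 = 0.45.

0.45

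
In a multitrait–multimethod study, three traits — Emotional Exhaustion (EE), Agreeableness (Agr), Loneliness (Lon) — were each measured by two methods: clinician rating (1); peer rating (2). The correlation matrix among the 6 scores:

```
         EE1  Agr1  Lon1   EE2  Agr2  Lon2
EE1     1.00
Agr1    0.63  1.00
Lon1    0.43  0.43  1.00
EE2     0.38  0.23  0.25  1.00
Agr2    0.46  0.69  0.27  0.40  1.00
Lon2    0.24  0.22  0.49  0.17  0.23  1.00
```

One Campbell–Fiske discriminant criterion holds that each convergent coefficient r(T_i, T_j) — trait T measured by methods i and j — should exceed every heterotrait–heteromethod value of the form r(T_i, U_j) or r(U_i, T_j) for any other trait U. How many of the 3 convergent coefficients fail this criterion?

1

Convergent coefficients and their comparison sets:
EE (methods 1·2): 0.38 vs {0.46, 0.23, 0.24, 0.25} → fail.
Agr (methods 1·2): 0.69 vs {0.23, 0.46, 0.22, 0.27} → pass.
Lon (methods 1·2): 0.49 vs {0.25, 0.24, 0.27, 0.22} → pass.
1 of 3 fail.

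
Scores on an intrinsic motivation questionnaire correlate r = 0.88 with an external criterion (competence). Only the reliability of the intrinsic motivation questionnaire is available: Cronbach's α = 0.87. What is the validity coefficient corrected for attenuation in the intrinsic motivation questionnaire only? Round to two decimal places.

0.94

Single correction: r_c = r_obs / √r_xx = 0.88 / √0.87 = 0.88 / 0.9327 ≈ 0.94.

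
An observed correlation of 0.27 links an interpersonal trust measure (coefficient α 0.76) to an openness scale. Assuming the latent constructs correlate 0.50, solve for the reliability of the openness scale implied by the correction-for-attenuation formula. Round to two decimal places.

r_true = r_obs / √(r_xx · r_yy) ⇒ 0.50 = 0.27 / √(0.76 · r_yy).
√(0.76 · r_yy) = 0.27 / 0.50 = 0.5400; 0.76 · r_yy = 0.2916; r_yy = 0.2916 / 0.76 ≈ 0.38.

0.38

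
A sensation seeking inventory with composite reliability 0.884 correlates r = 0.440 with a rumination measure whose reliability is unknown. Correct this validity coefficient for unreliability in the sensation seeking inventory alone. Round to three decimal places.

0.468

Single correction: r_c = r_obs / √r_xx = 0.440 / √0.884 = 0.440 / 0.9402 ≈ 0.468.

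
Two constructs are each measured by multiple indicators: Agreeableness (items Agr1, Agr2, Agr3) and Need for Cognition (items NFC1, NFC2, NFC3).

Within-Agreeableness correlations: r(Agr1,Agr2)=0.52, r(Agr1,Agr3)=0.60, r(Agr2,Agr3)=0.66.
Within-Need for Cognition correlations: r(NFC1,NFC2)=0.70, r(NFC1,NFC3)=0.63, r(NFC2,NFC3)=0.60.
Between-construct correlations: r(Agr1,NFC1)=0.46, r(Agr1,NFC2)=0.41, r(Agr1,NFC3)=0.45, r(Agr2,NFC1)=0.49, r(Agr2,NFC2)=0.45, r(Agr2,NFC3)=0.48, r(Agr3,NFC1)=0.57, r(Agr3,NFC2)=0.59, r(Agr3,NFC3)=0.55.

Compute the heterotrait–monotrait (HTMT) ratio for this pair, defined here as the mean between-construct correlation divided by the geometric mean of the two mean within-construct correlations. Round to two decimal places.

Mean heterotrait r = 4.45/9 = 0.4944.
Mean within-Agr = 1.78/3 = 0.5933; mean within-NFC = 1.93/3 = 0.6433.
Geometric mean = √(0.5933 × 0.6433) = 0.6178.
HTMT = 0.4944 / 0.6178 = 0.80.

0.80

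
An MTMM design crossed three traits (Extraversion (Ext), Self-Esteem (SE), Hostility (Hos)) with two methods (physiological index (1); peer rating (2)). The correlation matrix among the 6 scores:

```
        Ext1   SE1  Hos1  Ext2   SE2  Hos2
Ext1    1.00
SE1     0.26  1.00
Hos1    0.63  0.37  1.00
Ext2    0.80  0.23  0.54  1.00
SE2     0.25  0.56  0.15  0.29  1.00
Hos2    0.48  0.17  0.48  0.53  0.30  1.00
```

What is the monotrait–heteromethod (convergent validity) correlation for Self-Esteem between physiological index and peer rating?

0.56

Same trait (SE), different methods: r(SE1, SE2) = 0.56.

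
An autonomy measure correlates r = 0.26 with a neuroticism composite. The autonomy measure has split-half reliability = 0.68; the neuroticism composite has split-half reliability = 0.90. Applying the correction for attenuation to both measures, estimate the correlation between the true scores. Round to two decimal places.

r_true = r_obs / √(r_xx · r_yy) = 0.26 / √(0.68 × 0.90) = 0.26 / √0.6120 = 0.26 / 0.7823 ≈ 0.33.

0.33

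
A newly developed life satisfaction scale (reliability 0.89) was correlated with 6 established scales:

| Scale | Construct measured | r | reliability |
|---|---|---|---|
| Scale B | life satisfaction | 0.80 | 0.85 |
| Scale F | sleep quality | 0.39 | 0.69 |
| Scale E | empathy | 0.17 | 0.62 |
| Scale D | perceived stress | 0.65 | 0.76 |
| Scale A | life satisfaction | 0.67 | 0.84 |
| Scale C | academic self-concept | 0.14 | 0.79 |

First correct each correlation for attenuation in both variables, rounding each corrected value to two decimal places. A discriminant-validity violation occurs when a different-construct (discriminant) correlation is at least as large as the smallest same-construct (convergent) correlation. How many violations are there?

Disattenuated r (r / √(r_scale · r_new)):
  Scale B (conv): 0.80 / √(0.85·0.89) = 0.92
  Scale F (disc): 0.39 / √(0.69·0.89) = 0.50
  Scale E (disc): 0.17 / √(0.62·0.89) = 0.23
  Scale D (disc): 0.65 / √(0.76·0.89) = 0.79
  Scale A (conv): 0.67 / √(0.84·0.89) = 0.77
  Scale C (disc): 0.14 / √(0.79·0.89) = 0.17
Smallest convergent = 0.77. Discriminant values: 0.50, 0.23, 0.79, 0.17; count ≥ 0.77 → 1.

1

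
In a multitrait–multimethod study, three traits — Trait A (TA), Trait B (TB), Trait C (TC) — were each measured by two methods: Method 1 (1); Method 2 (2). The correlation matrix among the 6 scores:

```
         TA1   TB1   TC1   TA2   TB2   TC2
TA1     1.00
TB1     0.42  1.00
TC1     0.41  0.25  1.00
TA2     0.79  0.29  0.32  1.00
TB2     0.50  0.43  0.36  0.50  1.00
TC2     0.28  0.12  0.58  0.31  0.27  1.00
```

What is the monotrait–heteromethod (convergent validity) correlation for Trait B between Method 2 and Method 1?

0.43

Same trait (TB), different methods: r(TB2, TB1) = 0.43.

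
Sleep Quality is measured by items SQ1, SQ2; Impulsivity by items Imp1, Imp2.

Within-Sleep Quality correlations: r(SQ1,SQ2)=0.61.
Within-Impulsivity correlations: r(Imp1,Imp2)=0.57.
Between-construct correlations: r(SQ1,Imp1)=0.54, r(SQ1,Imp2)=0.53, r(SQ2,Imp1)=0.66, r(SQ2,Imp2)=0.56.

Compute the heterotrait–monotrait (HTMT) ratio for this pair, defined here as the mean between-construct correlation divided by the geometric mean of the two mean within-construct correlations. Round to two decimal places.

0.97

Mean heterotrait r = 2.29/4 = 0.5725.
Mean within-SQ = 0.61/1 = 0.6100; mean within-Imp = 0.57/1 = 0.5700.
Geometric mean = √(0.6100 × 0.5700) = 0.5897.
HTMT = 0.5725 / 0.5897 = 0.97.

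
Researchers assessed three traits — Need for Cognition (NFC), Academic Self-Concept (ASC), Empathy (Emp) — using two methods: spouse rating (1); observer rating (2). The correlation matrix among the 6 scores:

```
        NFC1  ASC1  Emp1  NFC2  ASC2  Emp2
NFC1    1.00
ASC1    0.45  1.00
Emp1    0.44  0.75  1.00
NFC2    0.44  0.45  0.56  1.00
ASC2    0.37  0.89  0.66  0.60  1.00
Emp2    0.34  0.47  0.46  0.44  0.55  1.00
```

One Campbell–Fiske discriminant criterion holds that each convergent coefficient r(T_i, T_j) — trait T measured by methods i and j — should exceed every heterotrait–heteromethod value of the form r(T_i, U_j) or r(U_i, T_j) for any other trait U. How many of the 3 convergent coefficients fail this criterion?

Checking each validity diagonal entry against its comparison values:
NFC (methods 1·2): 0.44 vs {0.37, 0.45, 0.34, 0.56} → fail.
ASC (methods 1·2): 0.89 vs {0.45, 0.37, 0.47, 0.66} → pass.
Emp (methods 1·2): 0.46 vs {0.56, 0.34, 0.66, 0.47} → fail.
2 of 3 fail.

2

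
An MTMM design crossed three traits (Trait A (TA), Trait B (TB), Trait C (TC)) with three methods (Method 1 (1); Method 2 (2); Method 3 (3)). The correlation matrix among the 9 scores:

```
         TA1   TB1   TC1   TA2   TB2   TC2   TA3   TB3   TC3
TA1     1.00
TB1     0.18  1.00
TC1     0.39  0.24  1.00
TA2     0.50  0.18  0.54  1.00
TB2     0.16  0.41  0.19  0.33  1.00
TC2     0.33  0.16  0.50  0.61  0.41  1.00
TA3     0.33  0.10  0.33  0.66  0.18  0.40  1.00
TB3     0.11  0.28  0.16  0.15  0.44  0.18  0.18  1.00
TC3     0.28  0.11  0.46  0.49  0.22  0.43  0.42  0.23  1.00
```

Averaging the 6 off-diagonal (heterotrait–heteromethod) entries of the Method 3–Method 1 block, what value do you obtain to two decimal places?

0.18

HTHM values (method 3 × method 1): 0.10, 0.33, 0.11, 0.16, 0.28, 0.11; mean = 1.09/6 = 0.18.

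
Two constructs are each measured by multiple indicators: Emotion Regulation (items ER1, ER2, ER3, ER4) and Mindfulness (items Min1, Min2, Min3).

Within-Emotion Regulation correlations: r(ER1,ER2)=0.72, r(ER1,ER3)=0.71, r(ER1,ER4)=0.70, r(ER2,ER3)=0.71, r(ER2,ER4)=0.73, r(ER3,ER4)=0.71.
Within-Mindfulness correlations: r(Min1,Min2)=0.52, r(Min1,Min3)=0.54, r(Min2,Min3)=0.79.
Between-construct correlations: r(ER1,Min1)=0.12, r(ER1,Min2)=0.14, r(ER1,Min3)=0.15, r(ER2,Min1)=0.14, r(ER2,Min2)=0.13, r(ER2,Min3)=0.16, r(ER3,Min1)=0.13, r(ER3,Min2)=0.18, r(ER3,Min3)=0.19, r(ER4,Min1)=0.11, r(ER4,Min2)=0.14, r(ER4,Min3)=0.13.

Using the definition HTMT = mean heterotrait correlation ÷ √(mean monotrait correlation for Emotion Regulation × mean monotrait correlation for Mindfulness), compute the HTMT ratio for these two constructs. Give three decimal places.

0.216

Mean between = 1.72/12 = 0.1433.
Mean within-ER = 4.28/6 = 0.7133; mean within-Min = 1.85/3 = 0.6167.
Geometric mean = √(0.7133 × 0.6167) = 0.6632.
HTMT = 0.1433 / 0.6632 = 0.216.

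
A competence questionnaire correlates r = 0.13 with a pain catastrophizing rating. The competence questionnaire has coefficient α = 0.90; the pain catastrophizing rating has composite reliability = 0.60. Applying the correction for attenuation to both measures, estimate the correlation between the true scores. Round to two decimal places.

r_true = r_obs / √(r_xx · r_yy) = 0.13 / √(0.90 × 0.60) = 0.13 / √0.5400 = 0.13 / 0.7348 ≈ 0.18.

0.18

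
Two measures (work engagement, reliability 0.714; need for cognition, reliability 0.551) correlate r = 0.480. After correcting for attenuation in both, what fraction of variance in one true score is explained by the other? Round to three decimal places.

Disattenuated r = 0.480 / √(0.714 × 0.551) = 0.480 / 0.6272 = 0.7653.
Shared true-score variance = 0.7653² = 0.5857 ≈ 0.586.

0.586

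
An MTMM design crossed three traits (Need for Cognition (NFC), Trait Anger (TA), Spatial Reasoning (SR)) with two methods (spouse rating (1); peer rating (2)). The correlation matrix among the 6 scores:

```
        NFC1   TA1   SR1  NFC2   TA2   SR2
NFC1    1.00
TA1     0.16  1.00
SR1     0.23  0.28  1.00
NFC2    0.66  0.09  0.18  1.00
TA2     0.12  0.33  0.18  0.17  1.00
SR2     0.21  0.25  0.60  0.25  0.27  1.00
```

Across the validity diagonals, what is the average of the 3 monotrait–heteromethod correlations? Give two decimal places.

0.53

Convergent values: 0.66, 0.33, 0.60; mean = 1.59/3 = 0.53.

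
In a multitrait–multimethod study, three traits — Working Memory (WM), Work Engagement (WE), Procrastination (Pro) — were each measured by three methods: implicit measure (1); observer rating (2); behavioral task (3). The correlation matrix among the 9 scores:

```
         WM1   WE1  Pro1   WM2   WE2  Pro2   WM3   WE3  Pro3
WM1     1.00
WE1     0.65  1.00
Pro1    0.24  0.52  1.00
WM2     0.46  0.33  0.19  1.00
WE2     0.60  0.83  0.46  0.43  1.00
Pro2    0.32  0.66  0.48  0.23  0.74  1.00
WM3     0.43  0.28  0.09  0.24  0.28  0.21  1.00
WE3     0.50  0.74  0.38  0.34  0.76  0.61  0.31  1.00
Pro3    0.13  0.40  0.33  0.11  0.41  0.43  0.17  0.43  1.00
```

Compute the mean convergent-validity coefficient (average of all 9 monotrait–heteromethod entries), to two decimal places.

0.52

Convergent values: 0.46, 0.43, 0.24, 0.83, 0.74, 0.76, 0.48, 0.33, 0.43; mean = 4.70/9 = 0.52.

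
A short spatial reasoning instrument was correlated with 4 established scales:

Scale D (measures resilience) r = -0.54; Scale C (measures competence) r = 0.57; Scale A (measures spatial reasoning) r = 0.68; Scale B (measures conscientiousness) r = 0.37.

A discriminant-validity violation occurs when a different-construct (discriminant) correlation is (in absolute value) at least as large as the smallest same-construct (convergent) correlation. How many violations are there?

0

Convergent (same construct = spatial reasoning): Scale A.
Smallest convergent = 0.68. Discriminant |r|: 0.54, 0.57, 0.37; count ≥ 0.68 → 0.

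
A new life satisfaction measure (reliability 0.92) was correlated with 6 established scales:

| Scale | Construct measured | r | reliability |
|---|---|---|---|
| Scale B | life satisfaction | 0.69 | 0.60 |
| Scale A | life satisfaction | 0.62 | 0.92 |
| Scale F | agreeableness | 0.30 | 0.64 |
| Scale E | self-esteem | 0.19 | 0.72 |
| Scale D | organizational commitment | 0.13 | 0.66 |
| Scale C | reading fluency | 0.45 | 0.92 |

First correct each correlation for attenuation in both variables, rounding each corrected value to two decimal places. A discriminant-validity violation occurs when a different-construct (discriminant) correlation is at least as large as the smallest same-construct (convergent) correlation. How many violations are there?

Disattenuated r (r / √(r_scale · r_new)):
  Scale B (conv): 0.69 / √(0.60·0.92) = 0.93
  Scale A (conv): 0.62 / √(0.92·0.92) = 0.67
  Scale F (disc): 0.30 / √(0.64·0.92) = 0.39
  Scale E (disc): 0.19 / √(0.72·0.92) = 0.23
  Scale D (disc): 0.13 / √(0.66·0.92) = 0.17
  Scale C (disc): 0.45 / √(0.92·0.92) = 0.49
Smallest convergent = 0.67. Discriminant values: 0.39, 0.23, 0.17, 0.49; count ≥ 0.67 → 0.

0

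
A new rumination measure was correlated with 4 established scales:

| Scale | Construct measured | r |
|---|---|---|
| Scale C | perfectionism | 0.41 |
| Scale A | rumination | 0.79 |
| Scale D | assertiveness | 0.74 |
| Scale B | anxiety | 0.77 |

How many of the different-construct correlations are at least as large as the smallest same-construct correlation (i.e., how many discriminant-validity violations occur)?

0

Convergent (same construct = rumination): Scale A.
Smallest convergent = 0.79. Discriminant values: 0.41, 0.74, 0.77; count ≥ 0.79 → 0.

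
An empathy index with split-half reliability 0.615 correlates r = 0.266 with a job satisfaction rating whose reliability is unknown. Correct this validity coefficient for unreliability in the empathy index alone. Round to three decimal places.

0.339

Single correction: r_c = r_obs / √r_xx = 0.266 / √0.615 = 0.266 / 0.7842 ≈ 0.339.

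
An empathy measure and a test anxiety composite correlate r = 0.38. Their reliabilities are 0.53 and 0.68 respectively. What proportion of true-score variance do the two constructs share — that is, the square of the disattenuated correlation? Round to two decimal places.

Disattenuated r = 0.38 / √(0.53 × 0.68) = 0.38 / 0.6003 = 0.6330.
Shared true-score variance = 0.6330² = 0.4007 ≈ 0.40.

0.40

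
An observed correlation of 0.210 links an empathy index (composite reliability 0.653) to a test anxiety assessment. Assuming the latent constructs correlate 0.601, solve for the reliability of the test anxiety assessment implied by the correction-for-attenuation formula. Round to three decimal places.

r_true = r_obs / √(r_xx · r_yy) ⇒ 0.601 = 0.210 / √(0.653 · r_yy).
√(0.653 · r_yy) = 0.210 / 0.601 = 0.3494; 0.653 · r_yy = 0.1221; r_yy = 0.1221 / 0.653 ≈ 0.187.

0.187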